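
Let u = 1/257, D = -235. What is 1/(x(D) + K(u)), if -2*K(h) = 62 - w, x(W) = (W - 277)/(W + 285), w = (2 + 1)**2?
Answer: -50/1837 ≈ -0.027218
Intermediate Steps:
w = 9 (w = 3**2 = 9)
x(W) = (-277 + W)/(285 + W)
u = 1/257 ≈ 0.0038911
K(h) = -53/2 (K(h) = -(62 - 1*9)/2 = -(62 - 9)/2 = -1/2*53 = -53/2)
1/(x(D) + K(u)) = 1/((-277 - 235)/(285 - 235) - 53/2) = 1/(-512/50 - 53/2) = 1/((1/50)*(-512) - 53/2) = 1/(-256/25 - 53/2) = 1/(-1837/50) = -50/1837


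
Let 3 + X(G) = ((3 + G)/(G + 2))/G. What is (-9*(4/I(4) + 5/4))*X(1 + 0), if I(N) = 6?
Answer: 115/4 ≈ 28.750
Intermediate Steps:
X(G) = -3 + (3 + G)/(G*(2 + G)) (X(G) = -3 + ((3 + G)/(G + 2))/G = -3 + ((3 + G)/(2 + G))/G = -3 + (3 + G)/(G*(2 + G)))
(-9*(4/I(4) + 5/4))*X(1 + 0) = (-9*(4/6 + 5/4))*((3 - 5*(1 + 0) - 3*(1 + 0)²)/((1 + 0)*(2 + (1 + 0)))) = (-9*(4*(⅙) + 5*(¼)))*((3 - 5*1 - 3*1²)/(1*(2 + 1))) = (-9*(⅔ + 5/4))*(1*(3 - 5 - 3*1)/3) = (-9*23/12)*(1*(⅓)*(3 - 5 - 3)) = -69*(-5)/(4*3) = -69/4*(-5/3) = 115/4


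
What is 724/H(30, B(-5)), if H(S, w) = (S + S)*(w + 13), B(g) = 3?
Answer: 181/240 ≈ 0.75417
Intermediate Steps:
H(S, w) = 2*S*(13 + w) (H(S, w) = (2*S)*(13 + w) = 2*S*(13 + w))
724/H(30, B(-5)) = 724/((2*30*(13 + 3))) = 724/((2*30*16)) = 724/960 = 724*(1/960) = 181/240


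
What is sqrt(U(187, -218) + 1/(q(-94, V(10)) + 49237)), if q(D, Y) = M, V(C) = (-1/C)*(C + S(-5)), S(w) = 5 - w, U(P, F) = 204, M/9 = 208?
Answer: sqrt(532874546833)/51109 ≈ 14.283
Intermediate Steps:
M = 1872 (M = 9*208 = 1872)
V(C) = -(10 + C)/C (V(C) = (-1/C)*(C + (5 - 1*(-5))) = (-1/C)*(C + (5 + 5)) = (-1/C)*(C + 10) = (-1/C)*(10 + C) = -(10 + C)/C)
q(D, Y) = 1872
sqrt(U(187, -218) + 1/(q(-94, V(10)) + 49237)) = sqrt(204 + 1/(1872 + 49237)) = sqrt(204 + 1/51109) = sqrt(10426237/51109) = sqrt(532874546833)/51109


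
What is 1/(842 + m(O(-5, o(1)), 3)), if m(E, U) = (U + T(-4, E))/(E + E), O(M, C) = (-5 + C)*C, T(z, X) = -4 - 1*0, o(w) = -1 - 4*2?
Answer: 252/212183 ≈ 0.0011877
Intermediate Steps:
o(w) = -9 (o(w) = -1 - 8 = -9)
T(z, X) = -4 (T(z, X) = -4 + 0 = -4)
O(M, C) = C*(-5 + C)
m(E, U) = (-4 + U)/(2*E) (m(E, U) = (U - 4)/(E + E) = (-4 + U)/((2*E)) = (-4 + U)*(1/(2*E)) = (-4 + U)/(2*E))
1/(842 + m(O(-5, o(1)), 3)) = 1/(842 + (-4 + 3)/(2*((-9*(-5 - 9))))) = 1/(842 + (1/2)*(-1)/(-9*(-14))) = 1/(842 + (1/2)*(-1)/126) = 1/(842 + (1/2)*(1/126)*(-1)) = 1/(842 - 1/252) = 1/(212183/252) = 252/212183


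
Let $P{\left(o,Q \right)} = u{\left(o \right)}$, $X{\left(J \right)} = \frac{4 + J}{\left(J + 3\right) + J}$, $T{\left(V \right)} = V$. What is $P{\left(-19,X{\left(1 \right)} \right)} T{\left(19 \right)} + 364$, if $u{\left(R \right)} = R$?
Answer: $3$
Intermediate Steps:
$X{\left(J \right)} = \frac{4 + J}{3 + 2 J}$ ($X{\left(J \right)} = \frac{4 + J}{\left(3 + J\right) + J} = \frac{4 + J}{3 + 2 J}$)
$P{\left(o,Q \right)} = o$
$P{\left(-19,X{\left(1 \right)} \right)} T{\left(19 \right)} + 364 = \left(-19\right) 19 + 364 = -361 + 364 = 3$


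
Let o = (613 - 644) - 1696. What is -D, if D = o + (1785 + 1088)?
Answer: -1146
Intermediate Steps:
o = -1727 (o = -31 - 1696 = -1727)
D = 1146 (D = -1727 + (1785 + 1088) = -1727 + 2873 = 1146)
-D = -1*1146 = -1146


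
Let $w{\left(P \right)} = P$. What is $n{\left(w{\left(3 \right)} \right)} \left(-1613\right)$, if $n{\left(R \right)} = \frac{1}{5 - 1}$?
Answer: $- \frac{1613}{4} \approx -403.25$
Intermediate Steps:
$n{\left(R \right)} = \frac{1}{4}$
$n{\left(w{\left(3 \right)} \right)} \left(-1613\right) = \frac{1}{4} \left(-1613\right) = - \frac{1613}{4}$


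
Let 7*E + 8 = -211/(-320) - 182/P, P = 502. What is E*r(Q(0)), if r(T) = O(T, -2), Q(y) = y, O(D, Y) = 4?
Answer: -618719/140560 ≈ -4.4018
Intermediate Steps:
r(T) = 4
E = -618719/562240 (E = -8/7 + (-211/(-320) - 182/502)/7 = -8/7 + (-211*(-1/320) - 182*1/502)/7 = -8/7 + (211/320 - 91/251)/7 = -8/7 + (⅐)*(23841/80320) = -8/7 + 23841/562240 = -618719/562240 ≈ -1.1005)
E*r(Q(0)) = -618719/562240*4 = -618719/140560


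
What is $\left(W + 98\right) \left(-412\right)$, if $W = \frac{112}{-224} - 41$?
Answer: $-23278$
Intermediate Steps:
$W = - \frac{83}{2}$ ($W = 112 \left(- \frac{1}{224}\right) - 41 = - \frac{1}{2} - 41 = - \frac{83}{2} \approx -41.5$)
$\left(W + 98\right) \left(-412\right) = \left(- \frac{83}{2} + 98\right) \left(-412\right) = \frac{113}{2} \left(-412\right) = -23278$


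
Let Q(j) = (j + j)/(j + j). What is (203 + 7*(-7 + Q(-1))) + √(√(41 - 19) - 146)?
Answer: 161 + √(-146 + √22) ≈ 161.0 + 11.887*I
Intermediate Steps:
Q(j) = 1 (Q(j) = (2*j)/((2*j)) = (2*j)*(1/(2*j)) = 1)
(203 + 7*(-7 + Q(-1))) + √(√(41 - 19) - 146) = (203 + 7*(-7 + 1)) + √(√(41 - 19) - 146) = (203 + 7*(-6)) + √(√22 - 146) = (203 - 42) + √(-146 + √22) = 161 + √(-146 + √22)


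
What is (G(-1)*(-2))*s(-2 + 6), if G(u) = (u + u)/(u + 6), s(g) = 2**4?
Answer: 64/5 ≈ 12.800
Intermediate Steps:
s(g) = 16
G(u) = 2*u/(6 + u) (G(u) = (2*u)/(6 + u) = 2*u/(6 + u))
(G(-1)*(-2))*s(-2 + 6) = ((2*(-1)/(6 - 1))*(-2))*16 = ((2*(-1)/5)*(-2))*16 = ((2*(-1)*(1/5))*(-2))*16 = -2/5*(-2)*16 = (4/5)*16 = 64/5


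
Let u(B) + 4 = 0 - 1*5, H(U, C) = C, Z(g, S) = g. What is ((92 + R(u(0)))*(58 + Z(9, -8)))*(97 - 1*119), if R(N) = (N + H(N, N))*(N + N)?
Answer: -613184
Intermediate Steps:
u(B) = -9 (u(B) = -4 + (0 - 1*5) = -4 + (0 - 5) = -4 - 5 = -9)
R(N) = 4*N**2 (R(N) = (N + N)*(N + N) = (2*N)*(2*N) = 4*N**2)
((92 + R(u(0)))*(58 + Z(9, -8)))*(97 - 1*119) = ((92 + 4*(-9)**2)*(58 + 9))*(97 - 1*119) = ((92 + 4*81)*67)*(97 - 119) = ((92 + 324)*67)*(-22) = (416*67)*(-22) = 27872*(-22) = -613184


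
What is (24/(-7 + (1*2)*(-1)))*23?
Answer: -184/3 ≈ -61.333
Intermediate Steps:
(24/(-7 + (1*2)*(-1)))*23 = (24/(-7 + 2*(-1)))*23 = (24/(-7 - 2))*23 = (24/(-9))*23 = (24*(-1/9))*23 = -8/3*23 = -184/3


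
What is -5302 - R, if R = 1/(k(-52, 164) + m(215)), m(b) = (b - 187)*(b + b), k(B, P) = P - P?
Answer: -63836081/12040 ≈ -5302.0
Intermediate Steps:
k(B, P) = 0
m(b) = 2*b*(-187 + b) (m(b) = (-187 + b)*(2*b) = 2*b*(-187 + b))
R = 1/12040 (R = 1/(0 + 2*215*(-187 + 215)) = 1/(0 + 2*215*28) = 1/(0 + 12040) = 1/12040 ≈ 8.3057e-5)
-5302 - R = -5302 - 1*1/12040 = -5302 - 1/12040 = -63836081/12040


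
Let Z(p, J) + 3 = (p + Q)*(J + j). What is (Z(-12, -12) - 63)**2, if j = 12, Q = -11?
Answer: 4356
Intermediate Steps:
Z(p, J) = -3 + (-11 + p)*(12 + J) (Z(p, J) = -3 + (p - 11)*(J + 12) = -3 + (-11 + p)*(12 + J))
(Z(-12, -12) - 63)**2 = ((-135 - 11*(-12) + 12*(-12) - 12*(-12)) - 63)**2 = ((-135 + 132 - 144 + 144) - 63)**2 = (-3 - 63)**2 = (-66)**2 = 4356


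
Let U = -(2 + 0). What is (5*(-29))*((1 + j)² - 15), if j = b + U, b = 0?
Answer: 2030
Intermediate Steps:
U = -2 (U = -1*2 = -2)
j = -2 (j = 0 - 2 = -2)
(5*(-29))*((1 + j)² - 15) = (5*(-29))*((1 - 2)² - 15) = -145*((-1)² - 15) = -145*(1 - 15) = -145*(-14) = 2030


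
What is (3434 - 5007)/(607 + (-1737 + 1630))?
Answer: -1573/500 ≈ -3.1460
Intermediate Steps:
(3434 - 5007)/(607 + (-1737 + 1630)) = -1573/(607 - 107) = -1573/500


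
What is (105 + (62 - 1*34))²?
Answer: 17689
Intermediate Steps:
(105 + (62 - 1*34))² = (105 + (62 - 34))² = (105 + 28)² = 133² = 17689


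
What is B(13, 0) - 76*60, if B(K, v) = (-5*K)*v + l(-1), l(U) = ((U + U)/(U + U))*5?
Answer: -4555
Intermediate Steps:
l(U) = 5 (l(U) = ((2*U)/((2*U)))*5 = ((2*U)*(1/(2*U)))*5 = 1*5 = 5)
B(K, v) = 5 - 5*K*v (B(K, v) = (-5*K)*v + 5 = -5*K*v + 5 = 5 - 5*K*v)
B(13, 0) - 76*60 = (5 - 5*13*0) - 76*60 = (5 + 0) - 4560 = 5 - 4560 = -4555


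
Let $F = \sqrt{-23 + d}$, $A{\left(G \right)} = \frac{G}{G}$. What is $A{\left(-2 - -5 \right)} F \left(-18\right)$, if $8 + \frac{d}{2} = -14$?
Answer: $- 18 i \sqrt{67} \approx - 147.34 i$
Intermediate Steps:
$d = -44$ ($d = -16 + 2 \left(-14\right) = -16 - 28 = -44$)
$A{\left(G \right)} = 1$
$F = i \sqrt{67}$ ($F = \sqrt{-23 - 44} = \sqrt{-67} = i \sqrt{67} \approx 8.1853 i$)
$A{\left(-2 - -5 \right)} F \left(-18\right) = 1 i \sqrt{67} \left(-18\right) = i \sqrt{67} \left(-18\right) = - 18 i \sqrt{67}$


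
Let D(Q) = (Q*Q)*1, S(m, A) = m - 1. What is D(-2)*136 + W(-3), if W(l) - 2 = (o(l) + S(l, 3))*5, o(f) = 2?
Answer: 536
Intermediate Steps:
S(m, A) = -1 + m
W(l) = 7 + 5*l (W(l) = 2 + (2 + (-1 + l))*5 = 2 + (1 + l)*5 = 2 + (5 + 5*l) = 7 + 5*l)
D(Q) = Q² (D(Q) = Q²*1 = Q²)
D(-2)*136 + W(-3) = (-2)²*136 + (7 + 5*(-3)) = 4*136 + (7 - 15) = 544 - 8 = 536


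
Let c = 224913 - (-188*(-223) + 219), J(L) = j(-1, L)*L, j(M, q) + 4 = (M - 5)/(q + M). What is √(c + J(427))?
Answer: 5*√36508129/71 ≈ 425.51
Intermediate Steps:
j(M, q) = -4 + (-5 + M)/(M + q) (j(M, q) = -4 + (M - 5)/(q + M) = -4 + (-5 + M)/(M + q))
J(L) = L*(-2 - 4*L)/(-1 + L) (J(L) = ((-5 - 4*L - 3*(-1))/(-1 + L))*L = ((-5 - 4*L + 3)/(-1 + L))*L = ((-2 - 4*L)/(-1 + L))*L = L*(-2 - 4*L)/(-1 + L))
c = 182770 (c = 224913 - (41924 + 219) = 224913 - 1*42143 = 224913 - 42143 = 182770)
√(c + J(427)) = √(182770 - 2*427*(1 + 2*427)/(-1 + 427)) = √(182770 - 2*427*(1 + 854)/426) = √(182770 - 2*427*1/426*855) = √(182770 - 121695/71) = √(12854975/71) = 5*√36508129/71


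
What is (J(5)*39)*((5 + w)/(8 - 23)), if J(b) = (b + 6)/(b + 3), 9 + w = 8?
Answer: -143/10 ≈ -14.300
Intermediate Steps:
w = -1 (w = -9 + 8 = -1)
J(b) = (6 + b)/(3 + b)
(J(5)*39)*((5 + w)/(8 - 23)) = (((6 + 5)/(3 + 5))*39)*((5 - 1)/(8 - 23)) = ((11/8)*39)*(4/(-15)) = (((1/8)*11)*39)*(4*(-1/15)) = ((11/8)*39)*(-4/15) = (429/8)*(-4/15) = -143/10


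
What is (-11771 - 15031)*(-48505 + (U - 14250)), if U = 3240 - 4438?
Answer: 1714068306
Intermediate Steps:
U = -1198
(-11771 - 15031)*(-48505 + (U - 14250)) = (-11771 - 15031)*(-48505 + (-1198 - 14250)) = -26802*(-48505 - 15448) = -26802*(-63953) = 1714068306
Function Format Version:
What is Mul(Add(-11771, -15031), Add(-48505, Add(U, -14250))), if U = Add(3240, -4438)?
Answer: 1714068306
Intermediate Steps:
U = -1198
Mul(Add(-11771, -15031), Add(-48505, Add(U, -14250))) = Mul(Add(-11771, -15031), Add(-48505, Add(-1198, -14250))) = Mul(-26802, Add(-48505, -15448)) = Mul(-26802, -63953) = 1714068306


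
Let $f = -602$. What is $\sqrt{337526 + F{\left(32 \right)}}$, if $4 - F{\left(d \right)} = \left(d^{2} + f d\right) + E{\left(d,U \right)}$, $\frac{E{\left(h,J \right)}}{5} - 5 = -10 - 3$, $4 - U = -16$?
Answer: $\sqrt{355810} \approx 596.5$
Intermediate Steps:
$U = 20$ ($U = 4 - -16 = 4 + 16 = 20$)
$E{\left(h,J \right)} = -40$ ($E{\left(h,J \right)} = 25 + 5 \left(-10 - 3\right) = 25 + 5 \left(-13\right) = 25 - 65 = -40$)
$F{\left(d \right)} = 44 - d^{2} + 602 d$ ($F{\left(d \right)} = 4 - \left(\left(d^{2} - 602 d\right) - 40\right) = 4 - \left(-40 + d^{2} - 602 d\right) = 4 + \left(40 - d^{2} + 602 d\right) = 44 - d^{2} + 602 d$)
$\sqrt{337526 + F{\left(32 \right)}} = \sqrt{337526 + \left(44 - 32^{2} + 602 \cdot 32\right)} = \sqrt{337526 + \left(44 - 1024 + 19264\right)} = \sqrt{337526 + 18284} = \sqrt{355810}$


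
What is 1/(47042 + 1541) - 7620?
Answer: -370202459/48583 ≈ -7620.0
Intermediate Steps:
1/(47042 + 1541) - 7620 = 1/48583 - 7620 = -370202459/48583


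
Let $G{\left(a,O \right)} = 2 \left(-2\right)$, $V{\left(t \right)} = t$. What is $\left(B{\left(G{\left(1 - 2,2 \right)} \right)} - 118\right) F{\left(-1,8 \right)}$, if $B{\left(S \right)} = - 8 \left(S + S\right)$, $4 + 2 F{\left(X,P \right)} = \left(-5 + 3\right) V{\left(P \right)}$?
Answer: $540$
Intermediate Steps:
$G{\left(a,O \right)} = -4$
$F{\left(X,P \right)} = -2 - P$ ($F{\left(X,P \right)} = -2 + \frac{\left(-5 + 3\right) P}{2} = -2 + \frac{\left(-2\right) P}{2} = -2 - P$)
$B{\left(S \right)} = - 16 S$ ($B{\left(S \right)} = - 8 \cdot 2 S = - 16 S$)
$\left(B{\left(G{\left(1 - 2,2 \right)} \right)} - 118\right) F{\left(-1,8 \right)} = \left(\left(-16\right) \left(-4\right) - 118\right) \left(-2 - 8\right) = \left(64 - 118\right) \left(-2 - 8\right) = \left(-54\right) \left(-10\right) = 540$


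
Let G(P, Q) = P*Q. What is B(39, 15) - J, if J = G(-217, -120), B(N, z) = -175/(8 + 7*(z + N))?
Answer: -10051615/386 ≈ -26040.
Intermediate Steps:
B(N, z) = -175/(8 + 7*N + 7*z) (B(N, z) = -175/(8 + 7*(N + z)) = -175/(8 + (7*N + 7*z)) = -175/(8 + 7*N + 7*z))
J = 26040 (J = -217*(-120) = 26040)
B(39, 15) - J = -175/(8 + 7*39 + 7*15) - 1*26040 = -175/(8 + 273 + 105) - 26040 = -175/386 - 26040 = -10051615/386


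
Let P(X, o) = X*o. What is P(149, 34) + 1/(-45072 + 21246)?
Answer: 120702515/23826 ≈ 5066.0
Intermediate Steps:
P(149, 34) + 1/(-45072 + 21246) = 149*34 + 1/(-45072 + 21246) = 5066 + 1/(-23826) = 5066 - 1/23826 = 120702515/23826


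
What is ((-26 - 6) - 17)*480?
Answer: -23520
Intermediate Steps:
((-26 - 6) - 17)*480 = (-32 - 17)*480 = -49*480 = -23520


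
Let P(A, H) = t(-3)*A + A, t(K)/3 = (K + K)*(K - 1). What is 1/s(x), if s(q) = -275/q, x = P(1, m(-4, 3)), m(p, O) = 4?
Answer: -73/275 ≈ -0.26545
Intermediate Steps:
t(K) = 6*K*(-1 + K) (t(K) = 3*((K + K)*(K - 1)) = 3*((2*K)*(-1 + K)) = 3*(2*K*(-1 + K)) = 6*K*(-1 + K))
P(A, H) = 73*A (P(A, H) = (6*(-3)*(-1 - 3))*A + A = (6*(-3)*(-4))*A + A = 72*A + A = 73*A)
x = 73 (x = 73*1 = 73)
1/s(x) = 1/(-275/73) = -73/275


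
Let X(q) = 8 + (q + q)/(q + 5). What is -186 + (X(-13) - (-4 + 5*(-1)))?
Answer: -663/4 ≈ -165.75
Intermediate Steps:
X(q) = 8 + 2*q/(5 + q) (X(q) = 8 + (2*q)/(5 + q) = 8 + 2*q/(5 + q))
-186 + (X(-13) - (-4 + 5*(-1))) = -186 + (10*(4 - 13)/(5 - 13) - (-4 + 5*(-1))) = -186 + (10*(-9)/(-8) - (-4 - 5)) = -186 + (10*(-1/8)*(-9) - 1*(-9)) = -186 + (45/4 + 9) = -186 + 81/4 = -663/4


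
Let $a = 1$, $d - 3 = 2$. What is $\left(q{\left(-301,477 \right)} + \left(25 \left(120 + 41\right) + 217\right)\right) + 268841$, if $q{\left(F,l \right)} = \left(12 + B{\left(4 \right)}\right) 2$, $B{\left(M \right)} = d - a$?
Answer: $273115$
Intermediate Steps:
$d = 5$ ($d = 3 + 2 = 5$)
$B{\left(M \right)} = 4$ ($B{\left(M \right)} = 5 - 1 = 4$)
$q{\left(F,l \right)} = 32$ ($q{\left(F,l \right)} = \left(12 + 4\right) 2 = 16 \cdot 2 = 32$)
$\left(q{\left(-301,477 \right)} + \left(25 \left(120 + 41\right) + 217\right)\right) + 268841 = \left(32 + \left(25 \left(120 + 41\right) + 217\right)\right) + 268841 = \left(32 + \left(25 \cdot 161 + 217\right)\right) + 268841 = \left(32 + \left(4025 + 217\right)\right) + 268841 = \left(32 + 4242\right) + 268841 = 4274 + 268841 = 273115$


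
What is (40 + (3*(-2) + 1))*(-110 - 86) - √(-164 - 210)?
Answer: -6860 - I*√374 ≈ -6860.0 - 19.339*I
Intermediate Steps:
(40 + (3*(-2) + 1))*(-110 - 86) - √(-164 - 210) = (40 + (-6 + 1))*(-196) - √(-374) = (40 - 5)*(-196) - I*√374 = 35*(-196) - I*√374 = -6860 - I*√374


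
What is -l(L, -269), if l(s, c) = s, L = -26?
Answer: 26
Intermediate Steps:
-l(L, -269) = -1*(-26) = 26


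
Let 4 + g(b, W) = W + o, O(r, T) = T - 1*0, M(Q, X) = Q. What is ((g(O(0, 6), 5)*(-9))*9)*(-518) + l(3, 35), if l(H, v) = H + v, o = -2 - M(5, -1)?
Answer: -251710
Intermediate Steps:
O(r, T) = T (O(r, T) = T + 0 = T)
o = -7 (o = -2 - 1*5 = -2 - 5 = -7)
g(b, W) = -11 + W (g(b, W) = -4 + (W - 7) = -4 + (-7 + W) = -11 + W)
((g(O(0, 6), 5)*(-9))*9)*(-518) + l(3, 35) = (((-11 + 5)*(-9))*9)*(-518) + (3 + 35) = (-6*(-9)*9)*(-518) + 38 = (54*9)*(-518) + 38 = 486*(-518) + 38 = -251748 + 38 = -251710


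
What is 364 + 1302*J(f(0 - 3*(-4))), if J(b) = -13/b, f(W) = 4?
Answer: -7735/2 ≈ -3867.5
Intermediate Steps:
364 + 1302*J(f(0 - 3*(-4))) = 364 + 1302*(-13/4) = 364 - 8463/2 = -7735/2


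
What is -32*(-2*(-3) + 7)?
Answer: -416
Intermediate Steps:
-32*(-2*(-3) + 7) = -32*(6 + 7) = -32*13 = -416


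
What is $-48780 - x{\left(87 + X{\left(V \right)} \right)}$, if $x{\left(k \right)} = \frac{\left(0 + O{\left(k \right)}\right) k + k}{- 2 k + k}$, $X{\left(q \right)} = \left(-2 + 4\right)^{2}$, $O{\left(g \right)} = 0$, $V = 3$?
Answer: $-48779$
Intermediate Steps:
$X{\left(q \right)} = 4$ ($X{\left(q \right)} = 2^{2} = 4$)
$x{\left(k \right)} = -1$ ($x{\left(k \right)} = \frac{\left(0 + 0\right) k + k}{- 2 k + k} = \frac{0 k + k}{\left(-1\right) k} = \left(0 + k\right) \left(- \frac{1}{k}\right) = k \left(- \frac{1}{k}\right) = -1$)
$-48780 - x{\left(87 + X{\left(V \right)} \right)} = -48780 - -1 = -48780 + 1 = -48779$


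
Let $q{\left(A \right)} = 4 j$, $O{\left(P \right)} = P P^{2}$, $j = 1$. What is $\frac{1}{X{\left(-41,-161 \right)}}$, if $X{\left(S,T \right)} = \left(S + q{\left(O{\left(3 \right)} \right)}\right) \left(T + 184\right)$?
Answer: $- \frac{1}{851} \approx -0.0011751$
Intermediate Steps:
$O{\left(P \right)} = P^{3}$
$q{\left(A \right)} = 4$ ($q{\left(A \right)} = 4 \cdot 1 = 4$)
$X{\left(S,T \right)} = \left(4 + S\right) \left(184 + T\right)$ ($X{\left(S,T \right)} = \left(S + 4\right) \left(T + 184\right) = \left(4 + S\right) \left(184 + T\right)$)
$\frac{1}{X{\left(-41,-161 \right)}} = \frac{1}{736 + 4 \left(-161\right) + 184 \left(-41\right) - -6601} = \frac{1}{736 - 644 - 7544 + 6601} = \frac{1}{-851} = - \frac{1}{851}$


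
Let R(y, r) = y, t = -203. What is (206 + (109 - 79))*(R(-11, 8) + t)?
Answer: -50504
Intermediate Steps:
(206 + (109 - 79))*(R(-11, 8) + t) = (206 + (109 - 79))*(-11 - 203) = (206 + 30)*(-214) = 236*(-214) = -50504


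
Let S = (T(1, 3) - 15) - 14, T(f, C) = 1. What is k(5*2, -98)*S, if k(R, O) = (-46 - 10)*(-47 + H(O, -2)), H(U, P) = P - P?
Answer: -73696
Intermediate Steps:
H(U, P) = 0
S = -28 (S = (1 - 15) - 14 = -14 - 14 = -28)
k(R, O) = 2632 (k(R, O) = (-46 - 10)*(-47 + 0) = -56*(-47) = 2632)
k(5*2, -98)*S = 2632*(-28) = -73696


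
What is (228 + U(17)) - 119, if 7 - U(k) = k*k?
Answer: -173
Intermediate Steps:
U(k) = 7 - k² (U(k) = 7 - k*k = 7 - k²)
(228 + U(17)) - 119 = (228 + (7 - 1*17²)) - 119 = (228 + (7 - 1*289)) - 119 = (228 + (7 - 289)) - 119 = (228 - 282) - 119 = -54 - 119 = -173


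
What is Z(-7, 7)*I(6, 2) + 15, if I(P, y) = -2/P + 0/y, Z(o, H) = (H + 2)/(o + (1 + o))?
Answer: 198/13 ≈ 15.231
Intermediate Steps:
Z(o, H) = (2 + H)/(1 + 2*o)
I(P, y) = -2/P (I(P, y) = -2/P + 0 = -2/P)
Z(-7, 7)*I(6, 2) + 15 = ((2 + 7)/(1 + 2*(-7)))*(-2/6) + 15 = (9/(1 - 14))*(-2*⅙) + 15 = (9/(-13))*(-⅓) + 15 = -1/13*9*(-⅓) + 15 = -9/13*(-⅓) + 15 = 3/13 + 15 = 198/13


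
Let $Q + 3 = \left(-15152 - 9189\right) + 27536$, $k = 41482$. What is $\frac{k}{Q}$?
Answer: $\frac{2963}{228} \approx 12.996$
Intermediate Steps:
$Q = 3192$ ($Q = -3 + \left(\left(-15152 - 9189\right) + 27536\right) = -3 + \left(-24341 + 27536\right) = -3 + 3195 = 3192$)
$\frac{k}{Q} = \frac{41482}{3192} = 41482 \cdot \frac{1}{3192} = \frac{2963}{228}$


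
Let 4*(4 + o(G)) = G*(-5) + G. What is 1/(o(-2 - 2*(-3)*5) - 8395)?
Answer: -1/8427 ≈ -0.00011867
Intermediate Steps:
o(G) = -4 - G (o(G) = -4 + (G*(-5) + G)/4 = -4 + (-5*G + G)/4 = -4 + (-4*G)/4 = -4 - G)
1/(o(-2 - 2*(-3)*5) - 8395) = 1/((-4 - (-2 - 2*(-3)*5)) - 8395) = 1/((-4 - (-2 + 6*5)) - 8395) = 1/((-4 - (-2 + 30)) - 8395) = 1/((-4 - 1*28) - 8395) = 1/((-4 - 28) - 8395) = 1/(-32 - 8395) = 1/(-8427) = -1/8427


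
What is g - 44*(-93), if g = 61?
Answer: 4153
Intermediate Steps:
g - 44*(-93) = 61 - 44*(-93) = 61 + 4092 = 4153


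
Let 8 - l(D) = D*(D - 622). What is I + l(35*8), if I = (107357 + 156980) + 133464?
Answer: 493569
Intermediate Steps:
I = 397801 (I = 264337 + 133464 = 397801)
l(D) = 8 - D*(-622 + D) (l(D) = 8 - D*(D - 622) = 8 - D*(-622 + D))
I + l(35*8) = 397801 + (8 - (35*8)² + 622*(35*8)) = 397801 + (8 - 1*280² + 622*280) = 397801 + (8 - 1*78400 + 174160) = 397801 + (8 - 78400 + 174160) = 397801 + 95768 = 493569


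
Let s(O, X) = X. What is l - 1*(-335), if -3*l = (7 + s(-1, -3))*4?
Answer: 989/3 ≈ 329.67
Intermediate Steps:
l = -16/3 (l = -(7 - 3)*4/3 = -4*4/3 = -⅓*16 = -16/3 ≈ -5.3333)
l - 1*(-335) = -16/3 - 1*(-335) = -16/3 + 335 = 989/3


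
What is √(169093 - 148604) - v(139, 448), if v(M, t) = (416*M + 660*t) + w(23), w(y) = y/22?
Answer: -7777111/22 + √20489 ≈ -3.5336e+5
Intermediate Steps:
w(y) = y/22 (w(y) = y*(1/22) = y/22)
v(M, t) = 23/22 + 416*M + 660*t (v(M, t) = (416*M + 660*t) + (1/22)*23 = (416*M + 660*t) + 23/22 = 23/22 + 416*M + 660*t)
√(169093 - 148604) - v(139, 448) = √(169093 - 148604) - (23/22 + 416*139 + 660*448) = √20489 - (23/22 + 57824 + 295680) = √20489 - 1*7777111/22 = √20489 - 7777111/22 = -7777111/22 + √20489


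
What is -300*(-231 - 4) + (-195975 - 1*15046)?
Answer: -140521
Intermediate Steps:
-300*(-231 - 4) + (-195975 - 1*15046) = -300*(-235) + (-195975 - 15046) = 70500 - 211021 = -140521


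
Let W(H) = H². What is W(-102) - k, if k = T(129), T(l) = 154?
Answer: 10250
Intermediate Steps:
k = 154
W(-102) - k = (-102)² - 1*154 = 10404 - 154 = 10250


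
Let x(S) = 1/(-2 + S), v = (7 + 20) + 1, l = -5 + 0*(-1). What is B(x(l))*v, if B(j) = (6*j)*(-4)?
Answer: 96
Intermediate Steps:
l = -5 (l = -5 + 0 = -5)
v = 28 (v = 27 + 1 = 28)
B(j) = -24*j
B(x(l))*v = -24/(-2 - 5)*28 = -24/(-7)*28 = -24*(-1/7)*28 = (24/7)*28 = 96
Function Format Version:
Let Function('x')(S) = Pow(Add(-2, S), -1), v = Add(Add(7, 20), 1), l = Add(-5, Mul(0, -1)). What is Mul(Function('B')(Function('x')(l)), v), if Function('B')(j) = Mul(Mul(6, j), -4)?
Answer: 96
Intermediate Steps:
l = -5 (l = Add(-5, 0) = -5)
v = 28 (v = Add(27, 1) = 28)
Function('B')(j) = Mul(-24, j)
Mul(Function('B')(Function('x')(l)), v) = Mul(Mul(-24, Pow(Add(-2, -5), -1)), 28) = Mul(Mul(-24, Pow(-7, -1)), 28) = Mul(Mul(-24, Rational(-1, 7)), 28) = Mul(Rational(24, 7), 28) = 96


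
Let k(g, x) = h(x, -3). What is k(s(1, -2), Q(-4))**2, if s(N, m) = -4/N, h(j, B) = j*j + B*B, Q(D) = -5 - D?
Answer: 100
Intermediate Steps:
h(j, B) = B**2 + j**2 (h(j, B) = j**2 + B**2 = B**2 + j**2)
k(g, x) = 9 + x**2 (k(g, x) = (-3)**2 + x**2 = 9 + x**2)
k(s(1, -2), Q(-4))**2 = (9 + (-5 - 1*(-4))**2)**2 = (9 + (-5 + 4)**2)**2 = (9 + (-1)**2)**2 = (9 + 1)**2 = 10**2 = 100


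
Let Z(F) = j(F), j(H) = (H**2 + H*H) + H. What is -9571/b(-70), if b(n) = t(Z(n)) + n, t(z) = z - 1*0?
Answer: -9571/9660 ≈ -0.99079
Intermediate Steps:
j(H) = H + 2*H**2 (j(H) = (H**2 + H**2) + H = 2*H**2 + H = H + 2*H**2)
Z(F) = F*(1 + 2*F)
t(z) = z (t(z) = z + 0 = z)
b(n) = n + n*(1 + 2*n) (b(n) = n*(1 + 2*n) + n = n + n*(1 + 2*n))
-9571/b(-70) = -9571*(-1/(140*(1 - 70))) = -9571/(2*(-70)*(-69)) = -9571/9660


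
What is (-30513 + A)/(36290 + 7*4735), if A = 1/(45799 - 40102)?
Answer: -34766512/79114239 ≈ -0.43945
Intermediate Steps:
A = 1/5697 ≈ 0.00017553
(-30513 + A)/(36290 + 7*4735) = (-30513 + 1/5697)/(36290 + 7*4735) = -173832560/(5697*(36290 + 33145)) = -173832560/5697/69435 = -173832560/5697*1/69435 = -34766512/79114239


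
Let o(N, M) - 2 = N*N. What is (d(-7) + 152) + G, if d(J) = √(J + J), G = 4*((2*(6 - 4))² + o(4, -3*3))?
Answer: 288 + I*√14 ≈ 288.0 + 3.7417*I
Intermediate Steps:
o(N, M) = 2 + N² (o(N, M) = 2 + N*N = 2 + N²)
G = 136 (G = 4*((2*(6 - 4))² + (2 + 4²)) = 4*((2*2)² + (2 + 16)) = 4*(4² + 18) = 4*(16 + 18) = 4*34 = 136)
d(J) = √2*√J (d(J) = √(2*J) = √2*√J)
(d(-7) + 152) + G = (√2*√(-7) + 152) + 136 = (√2*(I*√7) + 152) + 136 = (I*√14 + 152) + 136 = (152 + I*√14) + 136 = 288 + I*√14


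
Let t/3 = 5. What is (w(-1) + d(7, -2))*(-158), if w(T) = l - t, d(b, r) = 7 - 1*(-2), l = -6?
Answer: 1896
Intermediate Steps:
t = 15 (t = 3*5 = 15)
d(b, r) = 9 (d(b, r) = 7 + 2 = 9)
w(T) = -21 (w(T) = -6 - 1*15 = -6 - 15 = -21)
(w(-1) + d(7, -2))*(-158) = (-21 + 9)*(-158) = -12*(-158) = 1896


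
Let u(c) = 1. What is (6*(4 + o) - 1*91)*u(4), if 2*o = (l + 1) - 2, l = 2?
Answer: -64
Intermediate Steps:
o = 1/2 (o = ((2 + 1) - 2)/2 = (3 - 2)/2 = (1/2)*1 = 1/2 ≈ 0.50000)
(6*(4 + o) - 1*91)*u(4) = (6*(4 + 1/2) - 1*91)*1 = (6*(9/2) - 91)*1 = (27 - 91)*1 = -64*1 = -64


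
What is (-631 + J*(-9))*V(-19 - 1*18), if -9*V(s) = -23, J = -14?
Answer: -11615/9 ≈ -1290.6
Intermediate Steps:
V(s) = 23/9 (V(s) = -⅑*(-23) = 23/9)
(-631 + J*(-9))*V(-19 - 1*18) = (-631 - 14*(-9))*(23/9) = (-631 + 126)*(23/9) = -505*23/9 = -11615/9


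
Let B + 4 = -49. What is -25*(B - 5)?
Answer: 1450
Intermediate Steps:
B = -53 (B = -4 - 49 = -53)
-25*(B - 5) = -25*(-53 - 5) = -25*(-58) = 1450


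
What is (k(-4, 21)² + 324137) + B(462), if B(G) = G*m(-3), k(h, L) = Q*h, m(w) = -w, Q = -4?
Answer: 325779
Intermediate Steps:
k(h, L) = -4*h
B(G) = 3*G (B(G) = G*(-1*(-3)) = G*3 = 3*G)
(k(-4, 21)² + 324137) + B(462) = ((-4*(-4))² + 324137) + 3*462 = (16² + 324137) + 1386 = (256 + 324137) + 1386 = 324393 + 1386 = 325779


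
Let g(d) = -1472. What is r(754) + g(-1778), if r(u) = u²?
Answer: 567044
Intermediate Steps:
r(754) + g(-1778) = 754² - 1472 = 568516 - 1472 = 567044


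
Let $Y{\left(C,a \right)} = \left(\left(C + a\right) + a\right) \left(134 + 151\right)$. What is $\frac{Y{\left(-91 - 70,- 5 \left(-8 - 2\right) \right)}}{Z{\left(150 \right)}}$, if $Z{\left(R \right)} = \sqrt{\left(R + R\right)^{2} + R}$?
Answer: $- \frac{1159 \sqrt{3606}}{1202} \approx -57.902$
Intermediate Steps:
$Y{\left(C,a \right)} = 285 C + 570 a$ ($Y{\left(C,a \right)} = \left(C + 2 a\right) 285 = 285 C + 570 a$)
$Z{\left(R \right)} = \sqrt{R + 4 R^{2}}$ ($Z{\left(R \right)} = \sqrt{\left(2 R\right)^{2} + R} = \sqrt{4 R^{2} + R} = \sqrt{R + 4 R^{2}}$)
$\frac{Y{\left(-91 - 70,- 5 \left(-8 - 2\right) \right)}}{Z{\left(150 \right)}} = \frac{285 \left(-91 - 70\right) + 570 \left(- 5 \left(-8 - 2\right)\right)}{\sqrt{150 \left(1 + 4 \cdot 150\right)}} = \frac{285 \left(-161\right) + 570 \left(\left(-5\right) \left(-10\right)\right)}{\sqrt{150 \left(1 + 600\right)}} = \frac{-45885 + 570 \cdot 50}{\sqrt{150 \cdot 601}} = \frac{-45885 + 28500}{\sqrt{90150}} = - \frac{17385}{5 \sqrt{3606}} = - 17385 \frac{\sqrt{3606}}{18030} = - \frac{1159 \sqrt{3606}}{1202}$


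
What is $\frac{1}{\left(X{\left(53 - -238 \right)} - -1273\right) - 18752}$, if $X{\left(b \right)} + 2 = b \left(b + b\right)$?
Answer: $\frac{1}{151881} \approx 6.5841 \cdot 10^{-6}$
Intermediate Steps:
$X{\left(b \right)} = -2 + 2 b^{2}$ ($X{\left(b \right)} = -2 + b \left(b + b\right) = -2 + b 2 b = -2 + 2 b^{2}$)
$\frac{1}{\left(X{\left(53 - -238 \right)} - -1273\right) - 18752} = \frac{1}{\left(\left(-2 + 2 \left(53 - -238\right)^{2}\right) - -1273\right) - 18752} = \frac{1}{\left(\left(-2 + 2 \left(53 + 238\right)^{2}\right) + 1273\right) - 18752} = \frac{1}{\left(\left(-2 + 2 \cdot 291^{2}\right) + 1273\right) - 18752} = \frac{1}{\left(\left(-2 + 2 \cdot 84681\right) + 1273\right) - 18752} = \frac{1}{\left(\left(-2 + 169362\right) + 1273\right) - 18752} = \frac{1}{\left(169360 + 1273\right) - 18752} = \frac{1}{170633 - 18752} = \frac{1}{151881}$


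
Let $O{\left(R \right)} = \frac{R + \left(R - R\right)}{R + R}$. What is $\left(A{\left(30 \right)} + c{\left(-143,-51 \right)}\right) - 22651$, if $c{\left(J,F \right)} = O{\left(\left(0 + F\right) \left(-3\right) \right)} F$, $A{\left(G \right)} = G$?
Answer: $- \frac{45293}{2} \approx -22647.0$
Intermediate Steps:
$O{\left(R \right)} = \frac{1}{2}$ ($O{\left(R \right)} = \frac{R + 0}{2 R} = R \frac{1}{2 R} = \frac{1}{2}$)
$c{\left(J,F \right)} = \frac{F}{2}$
$\left(A{\left(30 \right)} + c{\left(-143,-51 \right)}\right) - 22651 = \left(30 + \frac{1}{2} \left(-51\right)\right) - 22651 = \left(30 - \frac{51}{2}\right) - 22651 = \frac{9}{2} - 22651 = - \frac{45293}{2}$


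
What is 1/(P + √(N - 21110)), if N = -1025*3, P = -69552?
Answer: -9936/691072127 - I*√24185/4837504889 ≈ -1.4378e-5 - 3.2148e-8*I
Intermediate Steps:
N = -3075
1/(P + √(N - 21110)) = 1/(-69552 + √(-3075 - 21110)) = 1/(-69552 + √(-24185)) = 1/(-69552 + I*√24185)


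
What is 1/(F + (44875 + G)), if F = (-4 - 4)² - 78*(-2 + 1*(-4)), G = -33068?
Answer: 1/12339 ≈ 8.1044e-5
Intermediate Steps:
F = 532 (F = (-8)² - 78*(-2 - 4) = 64 - 78*(-6) = 64 + 468 = 532)
1/(F + (44875 + G)) = 1/(532 + (44875 - 33068)) = 1/(532 + 11807) = 1/12339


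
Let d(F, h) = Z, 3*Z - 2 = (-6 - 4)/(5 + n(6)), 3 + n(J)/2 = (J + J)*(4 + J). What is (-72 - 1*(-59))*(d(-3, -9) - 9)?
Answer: 25935/239 ≈ 108.51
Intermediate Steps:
n(J) = -6 + 4*J*(4 + J) (n(J) = -6 + 2*((J + J)*(4 + J)) = -6 + 2*((2*J)*(4 + J)) = -6 + 2*(2*J*(4 + J)) = -6 + 4*J*(4 + J))
Z = 156/239 (Z = ⅔ + ((-6 - 4)/(5 + (-6 + 4*6² + 16*6)))/3 = ⅔ + (-10/(5 + (-6 + 4*36 + 96)))/3 = ⅔ + (-10/(5 + (-6 + 144 + 96)))/3 = ⅔ + (-10/(5 + 234))/3 = ⅔ + (-10/239)/3 = ⅔ + (-10*1/239)/3 = ⅔ + (⅓)*(-10/239) = ⅔ - 10/717 = 156/239 ≈ 0.65272)
d(F, h) = 156/239
(-72 - 1*(-59))*(d(-3, -9) - 9) = (-72 - 1*(-59))*(156/239 - 9) = (-72 + 59)*(-1995/239) = -13*(-1995/239) = 25935/239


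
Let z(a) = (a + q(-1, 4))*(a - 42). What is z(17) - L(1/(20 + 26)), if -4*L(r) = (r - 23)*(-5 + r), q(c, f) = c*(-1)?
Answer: -3566747/8464 ≈ -421.40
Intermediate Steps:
q(c, f) = -c
L(r) = -(-23 + r)*(-5 + r)/4 (L(r) = -(r - 23)*(-5 + r)/4 = -(-23 + r)*(-5 + r)/4)
z(a) = (1 + a)*(-42 + a) (z(a) = (a - 1*(-1))*(a - 42) = (a + 1)*(-42 + a) = (1 + a)*(-42 + a))
z(17) - L(1/(20 + 26)) = (-42 + 17² - 41*17) - (-115/4 + 7/(20 + 26) - 1/(4*(20 + 26)²)) = (-42 + 289 - 697) - (-115/4 + 7/46 - (1/46)²/4) = -450 - (-115/4 + 7*(1/46) - (1/46)²/4) = -450 - (-115/4 + 7/46 - ¼*1/2116) = -450 - (-115/4 + 7/46 - 1/8464) = -450 - 1*(-242053/8464) = -450 + 242053/8464 = -3566747/8464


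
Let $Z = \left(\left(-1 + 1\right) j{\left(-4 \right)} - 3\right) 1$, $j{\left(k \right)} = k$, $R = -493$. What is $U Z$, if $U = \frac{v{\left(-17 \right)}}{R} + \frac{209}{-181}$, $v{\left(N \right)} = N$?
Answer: $\frac{17640}{5249} \approx 3.3606$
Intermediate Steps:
$Z = -3$ ($Z = \left(\left(-1 + 1\right) \left(-4\right) - 3\right) 1 = \left(0 \left(-4\right) - 3\right) 1 = \left(0 - 3\right) 1 = \left(-3\right) 1 = -3$)
$U = - \frac{5880}{5249}$ ($U = - \frac{17}{-493} + \frac{209}{-181} = \left(-17\right) \left(- \frac{1}{493}\right) + 209 \left(- \frac{1}{181}\right) = \frac{1}{29} - \frac{209}{181} = - \frac{5880}{5249} \approx -1.1202$)
$U Z = \left(- \frac{5880}{5249}\right) \left(-3\right) = \frac{17640}{5249}$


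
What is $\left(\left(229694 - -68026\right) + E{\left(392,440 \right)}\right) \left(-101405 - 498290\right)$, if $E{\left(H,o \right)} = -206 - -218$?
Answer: $-178548391740$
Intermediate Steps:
$E{\left(H,o \right)} = 12$ ($E{\left(H,o \right)} = -206 + 218 = 12$)
$\left(\left(229694 - -68026\right) + E{\left(392,440 \right)}\right) \left(-101405 - 498290\right) = \left(\left(229694 - -68026\right) + 12\right) \left(-101405 - 498290\right) = \left(\left(229694 + 68026\right) + 12\right) \left(-599695\right) = \left(297720 + 12\right) \left(-599695\right) = 297732 \left(-599695\right) = -178548391740$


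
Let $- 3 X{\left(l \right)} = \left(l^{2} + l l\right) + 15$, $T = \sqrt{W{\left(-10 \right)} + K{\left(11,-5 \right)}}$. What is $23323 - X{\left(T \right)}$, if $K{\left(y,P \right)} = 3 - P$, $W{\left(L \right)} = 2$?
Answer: $\frac{70004}{3} \approx 23335.0$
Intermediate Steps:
$T = \sqrt{10}$ ($T = \sqrt{2 + \left(3 - -5\right)} = \sqrt{2 + \left(3 + 5\right)} = \sqrt{2 + 8} = \sqrt{10} \approx 3.1623$)
$X{\left(l \right)} = -5 - \frac{2 l^{2}}{3}$ ($X{\left(l \right)} = - \frac{\left(l^{2} + l l\right) + 15}{3} = - \frac{\left(l^{2} + l^{2}\right) + 15}{3} = - \frac{2 l^{2} + 15}{3} = - \frac{15 + 2 l^{2}}{3} = -5 - \frac{2 l^{2}}{3}$)
$23323 - X{\left(T \right)} = 23323 - \left(-5 - \frac{2 \left(\sqrt{10}\right)^{2}}{3}\right) = 23323 - \left(-5 - \frac{20}{3}\right) = 23323 - - \frac{35}{3} = 23323 + \frac{35}{3} = \frac{70004}{3}$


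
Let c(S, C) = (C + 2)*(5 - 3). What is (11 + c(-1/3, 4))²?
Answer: 529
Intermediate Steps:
c(S, C) = 4 + 2*C (c(S, C) = (2 + C)*2 = 4 + 2*C)
(11 + c(-1/3, 4))² = (11 + (4 + 2*4))² = (11 + (4 + 8))² = (11 + 12)² = 23² = 529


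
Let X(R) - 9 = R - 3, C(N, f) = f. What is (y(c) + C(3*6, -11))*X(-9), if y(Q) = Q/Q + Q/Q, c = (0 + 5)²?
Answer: 27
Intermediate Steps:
X(R) = 6 + R (X(R) = 9 + (R - 3) = 9 + (-3 + R) = 6 + R)
c = 25 (c = 5² = 25)
y(Q) = 2 (y(Q) = 1 + 1 = 2)
(y(c) + C(3*6, -11))*X(-9) = (2 - 11)*(6 - 9) = -9*(-3) = 27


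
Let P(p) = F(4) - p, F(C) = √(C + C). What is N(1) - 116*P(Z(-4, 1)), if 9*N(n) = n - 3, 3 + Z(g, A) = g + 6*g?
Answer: -32366/9 - 232*√2 ≈ -3924.3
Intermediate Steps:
Z(g, A) = -3 + 7*g (Z(g, A) = -3 + (g + 6*g) = -3 + 7*g)
F(C) = √2*√C (F(C) = √(2*C) = √2*√C)
N(n) = -⅓ + n/9 (N(n) = (n - 3)/9 = (-3 + n)/9 = -⅓ + n/9)
P(p) = -p + 2*√2 (P(p) = √2*√4 - p = √2*2 - p = 2*√2 - p = -p + 2*√2)
N(1) - 116*P(Z(-4, 1)) = (-⅓ + (⅑)*1) - 116*(-(-3 + 7*(-4)) + 2*√2) = (-⅓ + ⅑) - 116*(-(-3 - 28) + 2*√2) = -2/9 - 116*(-1*(-31) + 2*√2) = -2/9 - 116*(31 + 2*√2) = -2/9 + (-3596 - 232*√2) = -32366/9 - 232*√2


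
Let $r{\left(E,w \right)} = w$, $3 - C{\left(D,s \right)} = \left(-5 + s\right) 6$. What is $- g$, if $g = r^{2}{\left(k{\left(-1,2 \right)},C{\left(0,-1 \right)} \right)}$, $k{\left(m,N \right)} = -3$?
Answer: $-1521$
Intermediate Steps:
$C{\left(D,s \right)} = 33 - 6 s$ ($C{\left(D,s \right)} = 3 - \left(-5 + s\right) 6 = 3 - \left(-30 + 6 s\right) = 33 - 6 s$)
$g = 1521$ ($g = \left(33 - -6\right)^{2} = \left(33 + 6\right)^{2} = 39^{2} = 1521$)
$- g = \left(-1\right) 1521 = -1521$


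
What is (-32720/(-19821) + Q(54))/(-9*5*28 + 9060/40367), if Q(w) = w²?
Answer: -583613531863/251991112140 ≈ -2.3160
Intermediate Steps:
(-32720/(-19821) + Q(54))/(-9*5*28 + 9060/40367) = (-32720/(-19821) + 54²)/(-9*5*28 + 9060/40367) = (-32720*(-1/19821) + 2916)/(-45*28 + 9060*(1/40367)) = (32720/19821 + 2916)/(-1260 + 9060/40367) = 57830756/(19821*(-50853360/40367)) = (57830756/19821)*(-40367/50853360) = -583613531863/251991112140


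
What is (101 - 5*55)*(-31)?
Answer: 5394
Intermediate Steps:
(101 - 5*55)*(-31) = (101 - 275)*(-31) = -174*(-31) = 5394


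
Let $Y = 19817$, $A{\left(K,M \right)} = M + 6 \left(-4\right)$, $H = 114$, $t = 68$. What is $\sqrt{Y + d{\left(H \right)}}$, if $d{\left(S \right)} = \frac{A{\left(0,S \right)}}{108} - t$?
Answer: $\frac{\sqrt{710994}}{6} \approx 140.53$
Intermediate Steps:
$A{\left(K,M \right)} = -24 + M$ ($A{\left(K,M \right)} = M - 24 = -24 + M$)
$d{\left(S \right)} = - \frac{614}{9} + \frac{S}{108}$ ($d{\left(S \right)} = \frac{-24 + S}{108} - 68 = \left(-24 + S\right) \frac{1}{108} - 68 = \left(- \frac{2}{9} + \frac{S}{108}\right) - 68 = - \frac{614}{9} + \frac{S}{108}$)
$\sqrt{Y + d{\left(H \right)}} = \sqrt{19817 + \left(- \frac{614}{9} + \frac{1}{108} \cdot 114\right)} = \sqrt{19817 + \left(- \frac{614}{9} + \frac{19}{18}\right)} = \sqrt{19817 - \frac{403}{6}} = \sqrt{\frac{118499}{6}} = \frac{\sqrt{710994}}{6}$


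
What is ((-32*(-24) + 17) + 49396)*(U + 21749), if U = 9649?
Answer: 1575583038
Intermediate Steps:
((-32*(-24) + 17) + 49396)*(U + 21749) = ((-32*(-24) + 17) + 49396)*(9649 + 21749) = ((768 + 17) + 49396)*31398 = (785 + 49396)*31398 = 50181*31398 = 1575583038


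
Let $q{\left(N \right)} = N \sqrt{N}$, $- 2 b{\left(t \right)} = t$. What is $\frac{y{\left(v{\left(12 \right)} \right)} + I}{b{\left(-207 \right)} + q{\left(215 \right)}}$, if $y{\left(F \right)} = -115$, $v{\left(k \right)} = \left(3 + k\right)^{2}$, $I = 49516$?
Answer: $- \frac{20452014}{39710651} + \frac{42484860 \sqrt{215}}{39710651} \approx 15.172$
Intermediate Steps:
$b{\left(t \right)} = - \frac{t}{2}$
$q{\left(N \right)} = N^{\frac{3}{2}}$
$\frac{y{\left(v{\left(12 \right)} \right)} + I}{b{\left(-207 \right)} + q{\left(215 \right)}} = \frac{-115 + 49516}{\left(- \frac{1}{2}\right) \left(-207\right) + 215^{\frac{3}{2}}} = \frac{49401}{\frac{207}{2} + 215 \sqrt{215}}$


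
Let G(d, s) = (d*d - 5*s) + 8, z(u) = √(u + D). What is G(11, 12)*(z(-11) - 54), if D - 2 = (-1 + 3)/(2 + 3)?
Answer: -3726 + 69*I*√215/5 ≈ -3726.0 + 202.35*I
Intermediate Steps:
D = 12/5 (D = 2 + (-1 + 3)/(2 + 3) = 2 + 2/5 = 2 + 2*(⅕) = 2 + ⅖ = 12/5 ≈ 2.4000)
z(u) = √(12/5 + u) (z(u) = √(u + 12/5) = √(12/5 + u))
G(d, s) = 8 + d² - 5*s (G(d, s) = (d² - 5*s) + 8 = 8 + d² - 5*s)
G(11, 12)*(z(-11) - 54) = (8 + 11² - 5*12)*(√(60 + 25*(-11))/5 - 54) = (8 + 121 - 60)*(√(60 - 275)/5 - 54) = 69*(√(-215)/5 - 54) = 69*((I*√215)/5 - 54) = 69*(I*√215/5 - 54) = 69*(-54 + I*√215/5) = -3726 + 69*I*√215/5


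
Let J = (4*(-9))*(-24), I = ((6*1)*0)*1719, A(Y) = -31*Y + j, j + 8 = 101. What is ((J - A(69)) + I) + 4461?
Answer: 7371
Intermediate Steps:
j = 93 (j = -8 + 101 = 93)
A(Y) = 93 - 31*Y (A(Y) = -31*Y + 93 = 93 - 31*Y)
I = 0 (I = (6*0)*1719 = 0*1719 = 0)
J = 864 (J = -36*(-24) = 864)
((J - A(69)) + I) + 4461 = ((864 - (93 - 31*69)) + 0) + 4461 = ((864 - (93 - 2139)) + 0) + 4461 = ((864 - 1*(-2046)) + 0) + 4461 = ((864 + 2046) + 0) + 4461 = (2910 + 0) + 4461 = 2910 + 4461 = 7371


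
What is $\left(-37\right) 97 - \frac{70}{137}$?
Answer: $- \frac{491763}{137} \approx -3589.5$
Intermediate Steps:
$\left(-37\right) 97 - \frac{70}{137} = -3589 - \frac{70}{137} = - \frac{491763}{137}$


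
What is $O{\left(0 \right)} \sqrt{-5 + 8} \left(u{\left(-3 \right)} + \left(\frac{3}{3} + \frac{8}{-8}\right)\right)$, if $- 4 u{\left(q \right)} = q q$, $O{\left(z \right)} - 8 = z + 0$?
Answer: $- 18 \sqrt{3} \approx -31.177$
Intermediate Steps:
$O{\left(z \right)} = 8 + z$ ($O{\left(z \right)} = 8 + \left(z + 0\right) = 8 + z$)
$u{\left(q \right)} = - \frac{q^{2}}{4}$ ($u{\left(q \right)} = - \frac{q q}{4} = - \frac{q^{2}}{4}$)
$O{\left(0 \right)} \sqrt{-5 + 8} \left(u{\left(-3 \right)} + \left(\frac{3}{3} + \frac{8}{-8}\right)\right) = \left(8 + 0\right) \sqrt{-5 + 8} \left(- \frac{\left(-3\right)^{2}}{4} + \left(\frac{3}{3} + \frac{8}{-8}\right)\right) = 8 \sqrt{3} \left(\left(- \frac{1}{4}\right) 9 + \left(3 \cdot \frac{1}{3} + 8 \left(- \frac{1}{8}\right)\right)\right) = 8 \sqrt{3} \left(- \frac{9}{4} + \left(1 - 1\right)\right) = 8 \sqrt{3} \left(- \frac{9}{4} + 0\right) = 8 \sqrt{3} \left(- \frac{9}{4}\right) = 8 \left(- \frac{9 \sqrt{3}}{4}\right) = - 18 \sqrt{3}$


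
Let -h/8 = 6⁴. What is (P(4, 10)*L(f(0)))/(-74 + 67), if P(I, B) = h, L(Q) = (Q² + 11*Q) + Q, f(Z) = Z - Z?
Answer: 0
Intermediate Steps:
f(Z) = 0
h = -10368 (h = -8*6⁴ = -8*1296 = -10368)
L(Q) = Q² + 12*Q
P(I, B) = -10368
(P(4, 10)*L(f(0)))/(-74 + 67) = (-0*(12 + 0))/(-74 + 67) = -0*12/(-7) = -10368*0*(-⅐) = 0*(-⅐) = 0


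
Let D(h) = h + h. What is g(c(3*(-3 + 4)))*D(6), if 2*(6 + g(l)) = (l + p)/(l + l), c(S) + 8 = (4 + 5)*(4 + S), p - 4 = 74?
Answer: -3561/55 ≈ -64.745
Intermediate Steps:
p = 78 (p = 4 + 74 = 78)
c(S) = 28 + 9*S (c(S) = -8 + (4 + 5)*(4 + S) = -8 + 9*(4 + S) = -8 + (36 + 9*S) = 28 + 9*S)
g(l) = -6 + (78 + l)/(4*l) (g(l) = -6 + ((l + 78)/(l + l))/2 = -6 + ((78 + l)/((2*l)))/2 = -6 + ((78 + l)*(1/(2*l)))/2 = -6 + ((78 + l)/(2*l))/2 = -6 + (78 + l)/(4*l))
D(h) = 2*h
g(c(3*(-3 + 4)))*D(6) = ((78 - 23*(28 + 9*(3*(-3 + 4))))/(4*(28 + 9*(3*(-3 + 4)))))*(2*6) = ((78 - 23*(28 + 9*(3*1)))/(4*(28 + 9*(3*1))))*12 = ((78 - 23*(28 + 9*3))/(4*(28 + 9*3)))*12 = ((78 - 23*(28 + 27))/(4*(28 + 27)))*12 = ((¼)*(78 - 23*55)/55)*12 = ((¼)*(1/55)*(78 - 1265))*12 = ((¼)*(1/55)*(-1187))*12 = -1187/220*12 = -3561/55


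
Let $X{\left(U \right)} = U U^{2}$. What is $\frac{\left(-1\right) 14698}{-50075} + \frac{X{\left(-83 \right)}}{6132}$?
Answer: $- \frac{28542105889}{307059900} \approx -92.953$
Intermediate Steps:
$X{\left(U \right)} = U^{3}$
$\frac{\left(-1\right) 14698}{-50075} + \frac{X{\left(-83 \right)}}{6132} = \frac{\left(-1\right) 14698}{-50075} + \frac{\left(-83\right)^{3}}{6132} = \left(-14698\right) \left(- \frac{1}{50075}\right) - \frac{571787}{6132} = \frac{14698}{50075} - \frac{571787}{6132} = - \frac{28542105889}{307059900}$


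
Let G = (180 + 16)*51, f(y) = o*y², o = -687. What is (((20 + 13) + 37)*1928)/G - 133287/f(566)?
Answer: 353618406833/26190064068 ≈ 13.502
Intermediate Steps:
f(y) = -687*y²
G = 9996 (G = 196*51 = 9996)
(((20 + 13) + 37)*1928)/G - 133287/f(566) = (((20 + 13) + 37)*1928)/9996 - 133287/((-687*566²)) = ((33 + 37)*1928)*(1/9996) - 133287/((-687*320356)) = (70*1928)*(1/9996) - 133287/(-220084572) = 134960*(1/9996) - 133287*(-1/220084572) = 4820/357 + 44429/73361524 = 353618406833/26190064068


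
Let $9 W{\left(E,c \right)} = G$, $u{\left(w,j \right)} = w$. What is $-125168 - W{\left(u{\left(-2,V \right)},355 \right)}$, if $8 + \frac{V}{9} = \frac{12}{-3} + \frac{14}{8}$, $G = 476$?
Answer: $- \frac{1126988}{9} \approx -1.2522 \cdot 10^{5}$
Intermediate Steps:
$V = - \frac{369}{4}$ ($V = -72 + 9 \left(\frac{12}{-3} + \frac{14}{8}\right) = -72 + 9 \left(12 \left(- \frac{1}{3}\right) + 14 \cdot \frac{1}{8}\right) = -72 + 9 \left(-4 + \frac{7}{4}\right) = -72 + 9 \left(- \frac{9}{4}\right) = -72 - \frac{81}{4} = - \frac{369}{4} \approx -92.25$)
$W{\left(E,c \right)} = \frac{476}{9}$ ($W{\left(E,c \right)} = \frac{1}{9} \cdot 476 = \frac{476}{9}$)
$-125168 - W{\left(u{\left(-2,V \right)},355 \right)} = -125168 - \frac{476}{9} = - \frac{1126988}{9}$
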